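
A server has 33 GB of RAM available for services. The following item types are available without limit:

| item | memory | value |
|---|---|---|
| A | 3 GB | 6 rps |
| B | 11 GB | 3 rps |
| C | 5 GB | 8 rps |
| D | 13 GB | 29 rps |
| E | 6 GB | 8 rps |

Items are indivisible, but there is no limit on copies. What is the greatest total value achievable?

70 rps

Best value-per-unit is D at 29/13; filling with it alone gives 2×29 = 58.
Optimal mix: 2×A + 2×D → memory 32, value 70.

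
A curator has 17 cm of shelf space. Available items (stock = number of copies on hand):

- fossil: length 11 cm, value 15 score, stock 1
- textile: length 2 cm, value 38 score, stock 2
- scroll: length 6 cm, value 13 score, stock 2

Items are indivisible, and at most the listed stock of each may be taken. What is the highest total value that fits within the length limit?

Best selections within length 17 and stock limits:
- 2×textile + 2×scroll: length 16, value 102
- 1×fossil + 2×textile: length 15, value 91
Best: 102 score.

102 score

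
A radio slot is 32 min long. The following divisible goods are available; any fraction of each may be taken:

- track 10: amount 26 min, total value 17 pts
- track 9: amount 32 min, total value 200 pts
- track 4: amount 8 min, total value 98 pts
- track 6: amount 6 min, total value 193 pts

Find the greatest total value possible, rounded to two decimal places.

Take in order of value per unit:
- track 6 (193/6 per unit): all 6 → value 193, running total 193.00
- track 4 (98/8 per unit): all 8 → value 98, running total 291.00
- track 9 (200/32 per unit): 18 of 32 → value 18×200/32 = 112.5000, running total 403.50
Total 403.50.

403.50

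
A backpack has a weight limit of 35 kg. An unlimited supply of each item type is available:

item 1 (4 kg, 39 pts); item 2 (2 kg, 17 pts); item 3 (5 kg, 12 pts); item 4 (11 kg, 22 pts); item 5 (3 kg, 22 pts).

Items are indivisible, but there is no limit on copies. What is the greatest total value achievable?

Best value-per-unit is item 1 at 39/4; filling with it alone gives 8×39 = 312.
Optimal mix: 8×item 1 + 1×item 5 → weight 35, value 334.

334 pts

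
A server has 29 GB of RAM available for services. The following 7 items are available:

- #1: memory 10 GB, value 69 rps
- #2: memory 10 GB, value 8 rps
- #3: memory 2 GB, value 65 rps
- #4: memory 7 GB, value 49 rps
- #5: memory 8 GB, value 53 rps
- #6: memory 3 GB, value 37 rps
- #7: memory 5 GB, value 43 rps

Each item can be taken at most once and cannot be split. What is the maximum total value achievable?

267 rps

Check high-value combinations within 29 GB:
- #1+#3+#5+#6+#7: memory 10+2+8+3+5=28, value 69+65+53+37+43=267
- #1+#3+#4+#6+#7: memory 10+2+7+3+5=27, value 69+65+49+37+43=263
- #3+#4+#5+#6+#7: memory 2+7+8+3+5=25, value 65+49+53+37+43=247
Best: 267 rps.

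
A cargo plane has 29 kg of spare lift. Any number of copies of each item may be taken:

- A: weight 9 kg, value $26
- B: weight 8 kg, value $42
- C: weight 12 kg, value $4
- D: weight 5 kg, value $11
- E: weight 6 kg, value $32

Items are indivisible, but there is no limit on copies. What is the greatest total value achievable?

Best value-per-unit is E at 32/6; filling with it alone gives 4×32 = 128.
Optimal mix: 2×B + 2×E → weight 28, value 148.

$148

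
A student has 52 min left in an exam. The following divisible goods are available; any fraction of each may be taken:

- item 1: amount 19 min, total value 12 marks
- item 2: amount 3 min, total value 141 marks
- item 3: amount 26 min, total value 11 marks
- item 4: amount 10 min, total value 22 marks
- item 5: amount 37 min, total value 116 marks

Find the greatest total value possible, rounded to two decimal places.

Take in order of value per unit:
- item 2 (141/3 per unit): all 3 → value 141, running total 141.00
- item 5 (116/37 per unit): all 37 → value 116, running total 257.00
- item 4 (22/10 per unit): all 10 → value 22, running total 279.00
- item 1 (12/19 per unit): 2 of 19 → value 2×12/19 = 1.2632, running total 280.26
Total 280.26.

280.26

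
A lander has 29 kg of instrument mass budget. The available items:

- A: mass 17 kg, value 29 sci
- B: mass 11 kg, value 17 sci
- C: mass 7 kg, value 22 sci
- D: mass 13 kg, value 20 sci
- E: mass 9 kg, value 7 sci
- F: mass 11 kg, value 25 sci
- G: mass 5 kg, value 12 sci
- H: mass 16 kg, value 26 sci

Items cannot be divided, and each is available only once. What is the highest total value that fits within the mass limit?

64 sci

Check high-value combinations within 29 kg:
- B+C+F: mass 11+7+11=29, value 17+22+25=64
- A+C+G: mass 17+7+5=29, value 29+22+12=63
- C+G+H: mass 7+5+16=28, value 22+12+26=60
- C+F+G: mass 7+11+5=23, value 22+25+12=59
- D+F+G: mass 13+11+5=29, value 20+25+12=57
Best: 64 sci.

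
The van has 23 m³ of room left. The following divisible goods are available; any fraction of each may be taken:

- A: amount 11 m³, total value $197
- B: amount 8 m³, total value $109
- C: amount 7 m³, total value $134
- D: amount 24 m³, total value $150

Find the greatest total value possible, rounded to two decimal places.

399.13

Take in order of value per unit:
- C (134/7 per unit): all 7 → value 134, running total 134.00
- A (197/11 per unit): all 11 → value 197, running total 331.00
- B (109/8 per unit): 5 of 8 → value 5×109/8 = 68.1250, running total 399.13
Total 399.13.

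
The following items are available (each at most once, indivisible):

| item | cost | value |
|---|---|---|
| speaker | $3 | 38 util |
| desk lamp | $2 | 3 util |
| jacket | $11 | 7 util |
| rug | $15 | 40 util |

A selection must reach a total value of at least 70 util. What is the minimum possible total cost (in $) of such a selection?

Subsets with value ≥ 70, sorted by total cost:
- speaker+rug: cost 18, value 78
- speaker+desk lamp+rug: cost 20, value 81
- speaker+jacket+rug: cost 29, value 85
Minimum cost: 18 $.

18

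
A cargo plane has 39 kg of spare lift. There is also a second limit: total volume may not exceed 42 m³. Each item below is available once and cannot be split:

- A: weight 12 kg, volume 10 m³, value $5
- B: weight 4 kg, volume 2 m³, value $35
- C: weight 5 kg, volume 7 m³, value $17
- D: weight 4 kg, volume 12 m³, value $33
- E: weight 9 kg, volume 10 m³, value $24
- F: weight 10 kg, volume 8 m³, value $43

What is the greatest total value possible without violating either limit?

Feasible sets respecting both limits:
- B+C+D+E+F: weight 32, volume 39, value 152
- A+B+D+E+F: weight 39, volume 42, value 140
- B+D+E+F: weight 27, volume 32, value 135
Best: $152.

$152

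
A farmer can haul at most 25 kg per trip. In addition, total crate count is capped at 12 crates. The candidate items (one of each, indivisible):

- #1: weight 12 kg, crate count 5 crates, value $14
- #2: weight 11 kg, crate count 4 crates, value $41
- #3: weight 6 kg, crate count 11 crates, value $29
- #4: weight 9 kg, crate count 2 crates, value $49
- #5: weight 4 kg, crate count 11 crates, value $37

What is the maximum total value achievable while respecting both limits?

$90

Feasible sets respecting both limits:
- #2+#4: weight 20, crate count 6, value 90
- #1+#4: weight 21, crate count 7, value 63
- #1+#2: weight 23, crate count 9, value 55
- #4: weight 9, crate count 2, value 49
Best: $90.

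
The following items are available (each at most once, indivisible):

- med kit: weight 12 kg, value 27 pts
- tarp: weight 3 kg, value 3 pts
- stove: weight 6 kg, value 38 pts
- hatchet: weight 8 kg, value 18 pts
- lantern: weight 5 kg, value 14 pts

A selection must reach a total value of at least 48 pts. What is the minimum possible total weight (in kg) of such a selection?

11

Subsets with value ≥ 48, sorted by total weight:
- stove+lantern: weight 11, value 52
- stove+hatchet: weight 14, value 56
- tarp+stove+lantern: weight 14, value 55
Minimum weight: 11 kg.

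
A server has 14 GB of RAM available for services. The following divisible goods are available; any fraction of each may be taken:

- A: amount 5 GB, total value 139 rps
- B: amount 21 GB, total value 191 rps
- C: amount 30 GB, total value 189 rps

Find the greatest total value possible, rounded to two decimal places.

220.86

Take in order of value per unit:
- A (139/5 per unit): all 5 → value 139, running total 139.00
- B (191/21 per unit): 9 of 21 → value 9×191/21 = 81.8571, running total 220.86
Total 220.86.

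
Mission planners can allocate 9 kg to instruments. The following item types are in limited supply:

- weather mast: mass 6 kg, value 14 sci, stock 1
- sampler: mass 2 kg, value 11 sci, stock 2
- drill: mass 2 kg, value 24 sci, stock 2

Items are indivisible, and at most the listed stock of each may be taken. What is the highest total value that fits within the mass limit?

70 sci

Best selections within mass 9 and stock limits:
- 2×sampler + 2×drill: mass 8, value 70
- 1×sampler + 2×drill: mass 6, value 59
- 2×drill: mass 4, value 48
- 2×sampler + 1×drill: mass 6, value 46
Best: 70 sci.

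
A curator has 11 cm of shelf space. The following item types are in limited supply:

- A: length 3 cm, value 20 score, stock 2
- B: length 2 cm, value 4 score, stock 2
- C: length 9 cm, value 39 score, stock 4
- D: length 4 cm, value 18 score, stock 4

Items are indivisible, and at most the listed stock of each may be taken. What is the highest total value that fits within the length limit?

58 score

Top feasible selections:
- 2×A + 1×D: length 10, value 58
- 1×A + 2×D: length 11, value 56
- 2×A + 2×B: length 10, value 48
Best: 58 score.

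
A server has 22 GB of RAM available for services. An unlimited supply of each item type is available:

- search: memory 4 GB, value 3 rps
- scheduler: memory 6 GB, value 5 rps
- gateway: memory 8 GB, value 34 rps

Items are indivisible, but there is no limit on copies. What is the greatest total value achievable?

Best value-per-unit is gateway at 34/8; filling with it alone gives 2×34 = 68.
Optimal mix: 1×scheduler + 2×gateway → memory 22, value 73.

73 rps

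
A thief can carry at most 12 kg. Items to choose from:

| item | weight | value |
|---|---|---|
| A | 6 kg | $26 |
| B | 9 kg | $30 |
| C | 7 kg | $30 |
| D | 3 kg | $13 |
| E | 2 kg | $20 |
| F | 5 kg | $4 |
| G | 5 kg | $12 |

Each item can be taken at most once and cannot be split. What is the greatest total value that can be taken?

Check high-value combinations within 12 kg:
- C+D+E: weight 7+3+2=12, value 30+13+20=63
- A+D+E: weight 6+3+2=11, value 26+13+20=59
- C+E: weight 7+2=9, value 30+20=50
- B+E: weight 9+2=11, value 30+20=50
Best: $63.

$63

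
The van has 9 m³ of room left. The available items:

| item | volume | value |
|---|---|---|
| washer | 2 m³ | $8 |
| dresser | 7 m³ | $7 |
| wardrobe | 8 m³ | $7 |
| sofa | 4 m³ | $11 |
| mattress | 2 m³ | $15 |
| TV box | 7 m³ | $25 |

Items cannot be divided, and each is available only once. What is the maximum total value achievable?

$40

This is a 0/1 knapsack; check combinations near the capacity.
- mattress+TV box: volume 2+7=9, value 15+25=40
- washer+sofa+mattress: volume 2+4+2=8, value 8+11+15=34
- washer+TV box: volume 2+7=9, value 8+25=33
- sofa+mattress: volume 4+2=6, value 11+15=26
- TV box: volume 7, value 25
Best: $40.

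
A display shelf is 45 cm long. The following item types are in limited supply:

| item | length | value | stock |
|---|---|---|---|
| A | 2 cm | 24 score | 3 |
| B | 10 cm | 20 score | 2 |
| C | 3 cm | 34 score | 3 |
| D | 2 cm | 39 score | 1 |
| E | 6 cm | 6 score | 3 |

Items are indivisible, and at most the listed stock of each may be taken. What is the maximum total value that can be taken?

259 score

Best selections within length 45 and stock limits:
- 3×A + 2×B + 3×C + 1×D + 1×E: length 43, value 259
- 3×A + 2×B + 3×C + 1×D: length 37, value 253
- 3×A + 1×B + 3×C + 1×D + 3×E: length 45, value 251
- 3×A + 1×B + 3×C + 1×D + 2×E: length 39, value 245
Best: 259 score.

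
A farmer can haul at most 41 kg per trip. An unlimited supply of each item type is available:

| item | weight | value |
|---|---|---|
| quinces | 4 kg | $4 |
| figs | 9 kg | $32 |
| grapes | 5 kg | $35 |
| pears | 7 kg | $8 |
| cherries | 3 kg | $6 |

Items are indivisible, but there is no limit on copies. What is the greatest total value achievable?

$280

Best value-per-unit is grapes at 35/5, and filling with it alone uses weight 8×5=40. No mix of the others beats 8×35 = 280.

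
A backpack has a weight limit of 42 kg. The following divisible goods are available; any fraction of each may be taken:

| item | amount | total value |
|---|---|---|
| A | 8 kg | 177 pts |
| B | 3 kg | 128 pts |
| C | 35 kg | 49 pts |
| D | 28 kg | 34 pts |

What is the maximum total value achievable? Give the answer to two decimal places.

Take in order of value per unit:
- B (128/3 per unit): all 3 → value 128, running total 128.00
- A (177/8 per unit): all 8 → value 177, running total 305.00
- C (49/35 per unit): 31 of 35 → value 31×49/35 = 43.4000, running total 348.40
Total 348.40.

348.40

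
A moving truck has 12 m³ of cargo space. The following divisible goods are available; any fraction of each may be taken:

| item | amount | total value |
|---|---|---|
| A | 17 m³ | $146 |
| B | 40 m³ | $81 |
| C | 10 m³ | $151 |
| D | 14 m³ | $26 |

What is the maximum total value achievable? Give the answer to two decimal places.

Take in order of value per unit:
- C (151/10 per unit): all 10 → value 151, running total 151.00
- A (146/17 per unit): 2 of 17 → value 2×146/17 = 17.1765, running total 168.18
Total 168.18.

168.18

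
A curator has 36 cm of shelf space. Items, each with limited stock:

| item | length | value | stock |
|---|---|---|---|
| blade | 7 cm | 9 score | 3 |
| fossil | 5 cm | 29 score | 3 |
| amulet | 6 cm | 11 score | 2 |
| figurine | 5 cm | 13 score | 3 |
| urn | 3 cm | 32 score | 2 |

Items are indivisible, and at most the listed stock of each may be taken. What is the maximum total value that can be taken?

Best selections within length 36 and stock limits:
- 3×fossil + 3×figurine + 2×urn: length 36, value 190
- 3×fossil + 2×figurine + 2×urn: length 31, value 177
- 3×fossil + 1×amulet + 1×figurine + 2×urn: length 32, value 175
Best: 190 score.

190 score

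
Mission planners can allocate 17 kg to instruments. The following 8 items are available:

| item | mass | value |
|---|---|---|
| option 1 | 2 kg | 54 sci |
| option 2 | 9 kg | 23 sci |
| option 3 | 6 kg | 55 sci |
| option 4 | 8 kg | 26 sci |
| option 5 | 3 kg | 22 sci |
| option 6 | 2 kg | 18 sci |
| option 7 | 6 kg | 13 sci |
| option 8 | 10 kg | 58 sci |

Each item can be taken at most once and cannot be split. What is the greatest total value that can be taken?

Check high-value combinations within 17 kg:
- option 1+option 5+option 6+option 8: mass 2+3+2+10=17, value 54+22+18+58=152
- option 1+option 3+option 5+option 6: mass 2+6+3+2=13, value 54+55+22+18=149
- option 1+option 3+option 5+option 7: mass 2+6+3+6=17, value 54+55+22+13=144
- option 1+option 3+option 6+option 7: mass 2+6+2+6=16, value 54+55+18+13=140
- option 1+option 3+option 4: mass 2+6+8=16, value 54+55+26=135
Best: 152 sci.

152 sci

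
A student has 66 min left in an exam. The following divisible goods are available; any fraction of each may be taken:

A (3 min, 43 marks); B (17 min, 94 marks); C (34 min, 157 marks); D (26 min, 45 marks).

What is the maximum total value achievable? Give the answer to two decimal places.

314.77

Take in order of value per unit:
- A (43/3 per unit): all 3 → value 43, running total 43.00
- B (94/17 per unit): all 17 → value 94, running total 137.00
- C (157/34 per unit): all 34 → value 157, running total 294.00
- D (45/26 per unit): 12 of 26 → value 12×45/26 = 20.7692, running total 314.77
Total 314.77.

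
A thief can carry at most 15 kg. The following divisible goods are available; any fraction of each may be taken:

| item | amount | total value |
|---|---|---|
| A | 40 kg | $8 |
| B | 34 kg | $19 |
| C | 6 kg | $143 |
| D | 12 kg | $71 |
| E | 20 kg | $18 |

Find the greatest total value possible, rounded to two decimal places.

196.25

Take in order of value per unit:
- C (143/6 per unit): all 6 → value 143, running total 143.00
- D (71/12 per unit): 9 of 12 → value 9×71/12 = 53.2500, running total 196.25
Total 196.25.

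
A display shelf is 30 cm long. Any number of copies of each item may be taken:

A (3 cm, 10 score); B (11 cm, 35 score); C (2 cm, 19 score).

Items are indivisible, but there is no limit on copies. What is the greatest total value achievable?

Best value-per-unit is C at 19/2, and filling with it alone uses length 15×2=30. No mix of the others beats 15×19 = 285.

285 score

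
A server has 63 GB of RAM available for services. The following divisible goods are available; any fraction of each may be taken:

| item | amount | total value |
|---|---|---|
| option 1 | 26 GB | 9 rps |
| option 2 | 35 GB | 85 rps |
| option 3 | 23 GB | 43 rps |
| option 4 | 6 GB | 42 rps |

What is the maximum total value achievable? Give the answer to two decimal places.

Take in order of value per unit:
- option 4 (42/6 per unit): all 6 → value 42, running total 42.00
- option 2 (85/35 per unit): all 35 → value 85, running total 127.00
- option 3 (43/23 per unit): 22 of 23 → value 22×43/23 = 41.1304, running total 168.13
Total 168.13.

168.13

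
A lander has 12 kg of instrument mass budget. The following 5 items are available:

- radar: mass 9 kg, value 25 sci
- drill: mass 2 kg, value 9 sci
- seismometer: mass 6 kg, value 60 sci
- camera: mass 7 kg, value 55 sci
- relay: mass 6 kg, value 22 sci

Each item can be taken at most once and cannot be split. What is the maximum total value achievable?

82 sci

Check high-value combinations within 12 kg:
- seismometer+relay: mass 6+6=12, value 60+22=82
- drill+seismometer: mass 2+6=8, value 9+60=69
- drill+camera: mass 2+7=9, value 9+55=64
Best: 82 sci.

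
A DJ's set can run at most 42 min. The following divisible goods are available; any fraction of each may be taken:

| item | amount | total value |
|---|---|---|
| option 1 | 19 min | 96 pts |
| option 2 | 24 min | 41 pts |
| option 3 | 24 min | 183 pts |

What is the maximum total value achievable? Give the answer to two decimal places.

Take in order of value per unit:
- option 3 (183/24 per unit): all 24 → value 183, running total 183.00
- option 1 (96/19 per unit): 18 of 19 → value 18×96/19 = 90.9474, running total 273.95
Total 273.95.

273.95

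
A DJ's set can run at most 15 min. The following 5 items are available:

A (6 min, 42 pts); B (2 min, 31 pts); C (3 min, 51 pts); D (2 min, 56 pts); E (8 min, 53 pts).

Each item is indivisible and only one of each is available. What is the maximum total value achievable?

Check high-value combinations within 15 min:
- B+C+D+E: duration 2+3+2+8=15, value 31+51+56+53=191
- A+B+C+D: duration 6+2+3+2=13, value 42+31+51+56=180
- C+D+E: duration 3+2+8=13, value 51+56+53=160
Best: 191 pts.

191 pts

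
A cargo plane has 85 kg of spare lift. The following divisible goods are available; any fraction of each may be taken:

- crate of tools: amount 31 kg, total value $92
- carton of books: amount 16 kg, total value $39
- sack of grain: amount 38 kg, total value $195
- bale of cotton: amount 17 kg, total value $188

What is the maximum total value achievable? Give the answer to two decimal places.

472.03

Take in order of value per unit:
- bale of cotton (188/17 per unit): all 17 → value 188, running total 188.00
- sack of grain (195/38 per unit): all 38 → value 195, running total 383.00
- crate of tools (92/31 per unit): 30 of 31 → value 30×92/31 = 89.0323, running total 472.03
Total 472.03.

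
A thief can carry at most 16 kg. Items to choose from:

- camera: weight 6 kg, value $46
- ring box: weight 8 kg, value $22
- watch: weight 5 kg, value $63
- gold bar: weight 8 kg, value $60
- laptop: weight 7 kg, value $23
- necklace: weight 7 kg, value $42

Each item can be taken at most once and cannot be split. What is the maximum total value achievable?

$123

Check high-value combinations within 16 kg:
- watch+gold bar: weight 5+8=13, value 63+60=123
- camera+watch: weight 6+5=11, value 46+63=109
- camera+gold bar: weight 6+8=14, value 46+60=106
- watch+necklace: weight 5+7=12, value 63+42=105
- gold bar+necklace: weight 8+7=15, value 60+42=102
Best: $123.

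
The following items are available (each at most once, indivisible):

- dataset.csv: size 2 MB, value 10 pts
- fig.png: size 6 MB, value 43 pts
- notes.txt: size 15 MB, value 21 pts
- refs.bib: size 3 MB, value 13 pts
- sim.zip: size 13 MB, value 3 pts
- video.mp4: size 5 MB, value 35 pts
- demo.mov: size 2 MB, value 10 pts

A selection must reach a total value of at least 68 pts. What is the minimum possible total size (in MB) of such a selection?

Subsets with value ≥ 68, sorted by total size:
- fig.png+video.mp4: size 11, value 78
- dataset.csv+refs.bib+video.mp4+demo.mov: size 12, value 68
- dataset.csv+fig.png+video.mp4: size 13, value 88
- fig.png+video.mp4+demo.mov: size 13, value 88
Minimum size: 11 MB.

11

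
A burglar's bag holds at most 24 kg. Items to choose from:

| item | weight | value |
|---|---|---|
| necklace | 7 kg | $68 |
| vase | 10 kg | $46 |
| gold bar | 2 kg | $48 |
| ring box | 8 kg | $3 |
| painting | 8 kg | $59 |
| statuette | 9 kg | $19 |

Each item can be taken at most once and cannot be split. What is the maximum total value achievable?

$175

This is a 0/1 knapsack; check combinations near the capacity.
- necklace+gold bar+painting: weight 7+2+8=17, value 68+48+59=175
- necklace+vase+gold bar: weight 7+10+2=19, value 68+46+48=162
- vase+gold bar+painting: weight 10+2+8=20, value 46+48+59=153
Best: $175.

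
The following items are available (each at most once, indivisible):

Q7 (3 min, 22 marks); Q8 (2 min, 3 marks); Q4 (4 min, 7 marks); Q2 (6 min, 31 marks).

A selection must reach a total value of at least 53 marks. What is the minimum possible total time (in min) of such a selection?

9

Subsets with value ≥ 53, sorted by total time:
- Q7+Q2: time 9, value 53
- Q7+Q8+Q2: time 11, value 56
- Q7+Q4+Q2: time 13, value 60
- Q7+Q8+Q4+Q2: time 15, value 63
Minimum time: 9 min.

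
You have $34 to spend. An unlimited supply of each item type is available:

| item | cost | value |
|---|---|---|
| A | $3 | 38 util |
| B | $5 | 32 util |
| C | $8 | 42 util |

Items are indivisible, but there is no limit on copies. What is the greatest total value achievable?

418 util

Best value-per-unit is A at 38/3, and filling with it alone uses cost 11×3=33. No mix of the others beats 11×38 = 418.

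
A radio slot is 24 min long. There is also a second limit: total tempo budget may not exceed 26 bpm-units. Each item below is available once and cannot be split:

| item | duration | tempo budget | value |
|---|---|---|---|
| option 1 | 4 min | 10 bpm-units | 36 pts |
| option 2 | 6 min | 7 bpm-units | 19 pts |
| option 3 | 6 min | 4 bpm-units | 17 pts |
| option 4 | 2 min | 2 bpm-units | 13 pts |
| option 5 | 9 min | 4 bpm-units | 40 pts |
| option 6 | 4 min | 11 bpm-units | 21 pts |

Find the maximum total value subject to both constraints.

108 pts

Feasible sets respecting both limits:
- option 1+option 2+option 4+option 5: duration 21, tempo budget 23, value 108
- option 1+option 3+option 4+option 5: duration 21, tempo budget 20, value 106
- option 1+option 5+option 6: duration 17, tempo budget 25, value 97
- option 1+option 2+option 5: duration 19, tempo budget 21, value 95
Best: 108 pts.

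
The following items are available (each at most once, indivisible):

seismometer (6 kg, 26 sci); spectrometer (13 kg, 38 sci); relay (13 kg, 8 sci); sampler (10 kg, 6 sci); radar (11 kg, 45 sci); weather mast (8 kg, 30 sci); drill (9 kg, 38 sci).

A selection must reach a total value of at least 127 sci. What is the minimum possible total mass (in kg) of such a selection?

Subsets with value ≥ 127, sorted by total mass:
- seismometer+radar+weather mast+drill: mass 34, value 139
- seismometer+spectrometer+weather mast+drill: mass 36, value 132
- seismometer+spectrometer+radar+weather mast: mass 38, value 139
- seismometer+spectrometer+radar+drill: mass 39, value 147
Minimum mass: 34 kg.

34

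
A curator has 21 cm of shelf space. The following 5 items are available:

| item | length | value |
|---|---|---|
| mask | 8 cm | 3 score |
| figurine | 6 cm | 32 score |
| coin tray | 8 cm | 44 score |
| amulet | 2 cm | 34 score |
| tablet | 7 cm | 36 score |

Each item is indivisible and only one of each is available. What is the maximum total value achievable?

114 score

Check high-value combinations within 21 cm:
- coin tray+amulet+tablet: length 8+2+7=17, value 44+34+36=114
- figurine+coin tray+tablet: length 6+8+7=21, value 32+44+36=112
- figurine+coin tray+amulet: length 6+8+2=16, value 32+44+34=110
- figurine+amulet+tablet: length 6+2+7=15, value 32+34+36=102
Best: 114 score.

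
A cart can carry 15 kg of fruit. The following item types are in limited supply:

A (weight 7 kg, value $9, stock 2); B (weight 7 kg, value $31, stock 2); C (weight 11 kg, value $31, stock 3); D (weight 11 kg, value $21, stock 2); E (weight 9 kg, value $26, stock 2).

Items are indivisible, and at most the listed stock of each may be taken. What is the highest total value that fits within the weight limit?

Top feasible selections:
- 2×B: weight 14, value 62
- 1×A + 1×B: weight 14, value 40
- 1×B: weight 7, value 31
- 1×C: weight 11, value 31
Best: $62.

$62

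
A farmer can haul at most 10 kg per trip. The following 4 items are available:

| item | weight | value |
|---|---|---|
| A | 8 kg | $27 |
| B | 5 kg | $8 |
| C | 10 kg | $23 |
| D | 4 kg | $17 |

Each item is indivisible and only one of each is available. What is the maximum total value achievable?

Check high-value combinations within 10 kg:
- A: weight 8, value 27
- B+D: weight 5+4=9, value 8+17=25
- C: weight 10, value 23
- D: weight 4, value 17
- B: weight 5, value 8
Best: $27.

$27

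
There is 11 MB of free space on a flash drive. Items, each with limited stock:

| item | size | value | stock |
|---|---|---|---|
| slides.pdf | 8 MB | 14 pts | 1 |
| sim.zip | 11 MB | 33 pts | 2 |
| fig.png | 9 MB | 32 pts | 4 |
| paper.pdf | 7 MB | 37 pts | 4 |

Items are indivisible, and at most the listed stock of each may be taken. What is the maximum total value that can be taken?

37 pts

Best selections within size 11 and stock limits:
- 1×paper.pdf: size 7, value 37
- 1×sim.zip: size 11, value 33
- 1×fig.png: size 9, value 32
Best: 37 pts.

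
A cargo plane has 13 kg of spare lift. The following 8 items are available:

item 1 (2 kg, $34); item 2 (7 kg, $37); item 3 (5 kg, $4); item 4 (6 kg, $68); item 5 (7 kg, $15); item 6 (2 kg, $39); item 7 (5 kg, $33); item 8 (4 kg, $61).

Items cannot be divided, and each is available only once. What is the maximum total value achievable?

$168

Check high-value combinations within 13 kg:
- item 4+item 6+item 8: weight 6+2+4=12, value 68+39+61=168
- item 1+item 6+item 7+item 8: weight 2+2+5+4=13, value 34+39+33+61=167
- item 1+item 4+item 8: weight 2+6+4=12, value 34+68+61=163
- item 1+item 4+item 6: weight 2+6+2=10, value 34+68+39=141
Best: $168.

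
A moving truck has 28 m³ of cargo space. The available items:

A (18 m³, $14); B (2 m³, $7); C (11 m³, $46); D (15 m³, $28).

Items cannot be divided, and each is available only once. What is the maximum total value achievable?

$81

This is a 0/1 knapsack; check combinations near the capacity.
- B+C+D: volume 2+11+15=28, value 7+46+28=81
- C+D: volume 11+15=26, value 46+28=74
- B+C: volume 2+11=13, value 7+46=53
- C: volume 11, value 46
Best: $81.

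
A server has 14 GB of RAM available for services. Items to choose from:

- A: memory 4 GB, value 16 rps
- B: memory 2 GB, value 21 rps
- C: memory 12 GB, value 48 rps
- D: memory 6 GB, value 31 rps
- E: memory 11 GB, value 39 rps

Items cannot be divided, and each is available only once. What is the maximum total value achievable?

Check high-value combinations within 14 GB:
- B+C: memory 2+12=14, value 21+48=69
- A+B+D: memory 4+2+6=12, value 16+21+31=68
- B+E: memory 2+11=13, value 21+39=60
Best: 69 rps.

69 rps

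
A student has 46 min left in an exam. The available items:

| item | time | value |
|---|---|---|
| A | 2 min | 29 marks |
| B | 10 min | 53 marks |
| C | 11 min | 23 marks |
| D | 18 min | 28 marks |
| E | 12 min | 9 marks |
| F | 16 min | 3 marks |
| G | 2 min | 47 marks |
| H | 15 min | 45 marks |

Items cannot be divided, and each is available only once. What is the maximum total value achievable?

This is a 0/1 knapsack; check combinations near the capacity.
- A+B+C+G+H: time 2+10+11+2+15=40, value 29+53+23+47+45=197
- A+B+E+G+H: time 2+10+12+2+15=41, value 29+53+9+47+45=183
- A+B+C+D+G: time 2+10+11+18+2=43, value 29+53+23+28+47=180
- A+B+F+G+H: time 2+10+16+2+15=45, value 29+53+3+47+45=177
- A+B+G+H: time 2+10+2+15=29, value 29+53+47+45=174
Best: 197 marks.

197 marks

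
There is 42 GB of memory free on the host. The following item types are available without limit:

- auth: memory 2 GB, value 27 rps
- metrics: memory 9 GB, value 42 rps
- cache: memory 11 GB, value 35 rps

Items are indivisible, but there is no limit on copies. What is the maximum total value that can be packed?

567 rps

Best value-per-unit is auth at 27/2, and filling with it alone uses memory 21×2=42. No mix of the others beats 21×27 = 567.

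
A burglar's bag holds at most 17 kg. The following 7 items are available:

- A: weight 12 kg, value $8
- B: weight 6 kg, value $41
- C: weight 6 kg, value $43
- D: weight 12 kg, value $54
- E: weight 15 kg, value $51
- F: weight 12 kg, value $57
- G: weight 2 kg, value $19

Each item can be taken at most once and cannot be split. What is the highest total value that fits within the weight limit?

Check high-value combinations within 17 kg:
- B+C+G: weight 6+6+2=14, value 41+43+19=103
- B+C: weight 6+6=12, value 41+43=84
- F+G: weight 12+2=14, value 57+19=76
- D+G: weight 12+2=14, value 54+19=73
- E+G: weight 15+2=17, value 51+19=70
Best: $103.

$103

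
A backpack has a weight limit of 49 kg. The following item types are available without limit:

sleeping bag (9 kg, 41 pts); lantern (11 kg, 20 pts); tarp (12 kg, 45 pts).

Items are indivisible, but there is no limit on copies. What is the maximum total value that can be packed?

209 pts

Best value-per-unit is sleeping bag at 41/9; filling with it alone gives 5×41 = 205.
Optimal mix: 4×sleeping bag + 1×tarp → weight 48, value 209.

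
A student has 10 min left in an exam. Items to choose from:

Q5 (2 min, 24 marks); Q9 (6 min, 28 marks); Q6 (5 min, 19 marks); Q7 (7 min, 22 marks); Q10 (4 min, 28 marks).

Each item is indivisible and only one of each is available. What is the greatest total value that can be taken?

56 marks

Check high-value combinations within 10 min:
- Q9+Q10: time 6+4=10, value 28+28=56
- Q5+Q10: time 2+4=6, value 24+28=52
- Q5+Q9: time 2+6=8, value 24+28=52
- Q6+Q10: time 5+4=9, value 19+28=47
Best: 56 marks.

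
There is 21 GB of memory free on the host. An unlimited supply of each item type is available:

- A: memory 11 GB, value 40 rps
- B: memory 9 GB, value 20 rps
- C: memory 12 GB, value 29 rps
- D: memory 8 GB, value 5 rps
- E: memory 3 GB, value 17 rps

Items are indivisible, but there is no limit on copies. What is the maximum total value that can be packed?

119 rps

Best value-per-unit is E at 17/3, and filling with it alone uses memory 7×3=21. No mix of the others beats 7×17 = 119.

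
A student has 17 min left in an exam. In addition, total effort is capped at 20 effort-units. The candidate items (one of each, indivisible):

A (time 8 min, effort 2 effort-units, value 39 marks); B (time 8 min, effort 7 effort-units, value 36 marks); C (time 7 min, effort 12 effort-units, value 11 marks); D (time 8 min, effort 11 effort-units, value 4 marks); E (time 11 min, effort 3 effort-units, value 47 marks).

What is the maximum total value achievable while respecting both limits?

75 marks

Feasible sets respecting both limits:
- A+B: time 16, effort 9, value 75
- A+C: time 15, effort 14, value 50
- B+C: time 15, effort 19, value 47
- E: time 11, effort 3, value 47
Best: 75 marks.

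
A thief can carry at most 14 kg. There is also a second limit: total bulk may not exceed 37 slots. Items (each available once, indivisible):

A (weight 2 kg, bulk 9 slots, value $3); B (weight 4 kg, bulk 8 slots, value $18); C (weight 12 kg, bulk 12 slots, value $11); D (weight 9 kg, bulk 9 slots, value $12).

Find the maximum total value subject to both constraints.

Feasible sets respecting both limits:
- B+D: weight 13, bulk 17, value 30
- A+B: weight 6, bulk 17, value 21
- B: weight 4, bulk 8, value 18
Best: $30.

$30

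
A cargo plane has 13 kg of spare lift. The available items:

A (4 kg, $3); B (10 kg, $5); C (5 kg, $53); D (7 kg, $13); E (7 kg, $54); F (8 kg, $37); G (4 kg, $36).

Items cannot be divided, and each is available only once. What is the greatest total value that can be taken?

Check high-value combinations within 13 kg:
- C+E: weight 5+7=12, value 53+54=107
- A+C+G: weight 4+5+4=13, value 3+53+36=92
- E+G: weight 7+4=11, value 54+36=90
- C+F: weight 5+8=13, value 53+37=90
Best: $107.

$107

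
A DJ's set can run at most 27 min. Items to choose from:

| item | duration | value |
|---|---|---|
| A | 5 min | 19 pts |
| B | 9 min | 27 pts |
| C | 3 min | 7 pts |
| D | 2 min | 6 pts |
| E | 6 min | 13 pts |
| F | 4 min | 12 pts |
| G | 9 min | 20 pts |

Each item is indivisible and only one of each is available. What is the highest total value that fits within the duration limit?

78 pts

This is a 0/1 knapsack; check combinations near the capacity.
- A+B+C+E+F: duration 5+9+3+6+4=27, value 19+27+7+13+12=78
- A+B+F+G: duration 5+9+4+9=27, value 19+27+12+20=78
- A+B+D+E+F: duration 5+9+2+6+4=26, value 19+27+6+13+12=77
Best: 78 pts.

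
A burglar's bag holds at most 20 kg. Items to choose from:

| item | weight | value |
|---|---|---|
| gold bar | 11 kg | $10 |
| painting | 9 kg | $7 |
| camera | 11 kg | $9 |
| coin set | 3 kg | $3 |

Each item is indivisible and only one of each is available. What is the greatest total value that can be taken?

$17

Check high-value combinations within 20 kg:
- gold bar+painting: weight 11+9=20, value 10+7=17
- painting+camera: weight 9+11=20, value 7+9=16
- gold bar+coin set: weight 11+3=14, value 10+3=13
Best: $17.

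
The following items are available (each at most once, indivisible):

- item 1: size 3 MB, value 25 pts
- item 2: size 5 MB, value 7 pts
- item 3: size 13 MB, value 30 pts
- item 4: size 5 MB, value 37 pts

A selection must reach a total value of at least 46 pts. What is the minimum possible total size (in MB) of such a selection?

8

Subsets with value ≥ 46, sorted by total size:
- item 1+item 4: size 8, value 62
- item 1+item 2+item 4: size 13, value 69
- item 1+item 3: size 16, value 55
- item 3+item 4: size 18, value 67
Minimum size: 8 MB.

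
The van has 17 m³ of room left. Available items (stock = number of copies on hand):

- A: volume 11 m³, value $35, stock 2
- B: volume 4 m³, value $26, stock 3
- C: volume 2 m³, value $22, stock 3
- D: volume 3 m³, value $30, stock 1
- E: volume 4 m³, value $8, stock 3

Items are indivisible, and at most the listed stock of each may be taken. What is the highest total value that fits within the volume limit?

Top feasible selections:
- 2×B + 3×C + 1×D: volume 17, value 148
- 1×B + 3×C + 1×D + 1×E: volume 17, value 130
- 3×B + 1×C + 1×D: volume 17, value 130
Best: $148.

$148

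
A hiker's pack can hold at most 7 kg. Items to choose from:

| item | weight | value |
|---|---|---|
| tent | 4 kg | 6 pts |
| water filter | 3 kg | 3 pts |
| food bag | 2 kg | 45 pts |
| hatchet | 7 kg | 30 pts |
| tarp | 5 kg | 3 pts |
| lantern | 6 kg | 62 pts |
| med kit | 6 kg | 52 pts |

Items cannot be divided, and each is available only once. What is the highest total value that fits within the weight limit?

Check high-value combinations within 7 kg:
- lantern: weight 6, value 62
- med kit: weight 6, value 52
- tent+food bag: weight 4+2=6, value 6+45=51
- water filter+food bag: weight 3+2=5, value 3+45=48
Best: 62 pts.

62 pts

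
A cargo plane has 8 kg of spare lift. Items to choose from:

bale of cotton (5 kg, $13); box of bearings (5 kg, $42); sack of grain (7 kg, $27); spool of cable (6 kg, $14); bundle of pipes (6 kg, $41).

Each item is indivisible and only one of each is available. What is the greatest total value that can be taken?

This is a 0/1 knapsack; check combinations near the capacity.
- box of bearings: weight 5, value 42
- bundle of pipes: weight 6, value 41
- sack of grain: weight 7, value 27
- spool of cable: weight 6, value 14
Best: $42.

$42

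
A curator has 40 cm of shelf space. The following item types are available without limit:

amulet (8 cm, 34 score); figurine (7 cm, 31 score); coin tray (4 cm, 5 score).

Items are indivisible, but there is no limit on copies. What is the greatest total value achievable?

170 score

Best value-per-unit is figurine at 31/7; filling with it alone gives 5×31 = 155.
Optimal mix: 5×amulet → length 40, value 170.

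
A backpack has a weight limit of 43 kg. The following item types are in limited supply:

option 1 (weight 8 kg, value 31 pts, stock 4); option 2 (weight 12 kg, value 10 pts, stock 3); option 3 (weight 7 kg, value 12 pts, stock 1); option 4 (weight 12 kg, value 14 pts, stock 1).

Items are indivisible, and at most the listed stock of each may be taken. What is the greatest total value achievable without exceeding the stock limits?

136 pts

Top feasible selections:
- 4×option 1 + 1×option 3: weight 39, value 136
- 4×option 1: weight 32, value 124
Best: 136 pts.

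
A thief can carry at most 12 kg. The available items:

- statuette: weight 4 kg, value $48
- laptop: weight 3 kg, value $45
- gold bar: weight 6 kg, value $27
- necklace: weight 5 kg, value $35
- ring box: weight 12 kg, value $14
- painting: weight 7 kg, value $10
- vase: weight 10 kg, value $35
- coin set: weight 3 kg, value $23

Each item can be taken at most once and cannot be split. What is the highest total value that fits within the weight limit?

This is a 0/1 knapsack; check combinations near the capacity.
- statuette+laptop+necklace: weight 4+3+5=12, value 48+45+35=128
- statuette+laptop+coin set: weight 4+3+3=10, value 48+45+23=116
- statuette+necklace+coin set: weight 4+5+3=12, value 48+35+23=106
- laptop+necklace+coin set: weight 3+5+3=11, value 45+35+23=103
- laptop+gold bar+coin set: weight 3+6+3=12, value 45+27+23=95
Best: $128.

$128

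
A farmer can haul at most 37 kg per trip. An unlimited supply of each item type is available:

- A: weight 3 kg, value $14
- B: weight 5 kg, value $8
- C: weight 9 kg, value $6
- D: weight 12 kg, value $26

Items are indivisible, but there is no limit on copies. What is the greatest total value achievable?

$168

Best value-per-unit is A at 14/3, and filling with it alone uses weight 12×3=36. No mix of the others beats 12×14 = 168.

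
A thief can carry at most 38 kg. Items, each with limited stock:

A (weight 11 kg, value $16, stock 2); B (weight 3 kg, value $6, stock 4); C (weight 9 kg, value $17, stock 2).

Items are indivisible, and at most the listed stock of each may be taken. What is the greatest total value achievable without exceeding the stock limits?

$68

Best selections within weight 38 and stock limits:
- 1×A + 3×B + 2×C: weight 38, value 68
- 1×A + 2×B + 2×C: weight 35, value 62
Best: $68.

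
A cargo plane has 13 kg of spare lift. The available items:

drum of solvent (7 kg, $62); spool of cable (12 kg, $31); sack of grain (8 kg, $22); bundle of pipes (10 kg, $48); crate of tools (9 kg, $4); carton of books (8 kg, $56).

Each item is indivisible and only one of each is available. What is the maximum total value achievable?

$62

Check high-value combinations within 13 kg:
- drum of solvent: weight 7, value 62
- carton of books: weight 8, value 56
- bundle of pipes: weight 10, value 48
- spool of cable: weight 12, value 31
Best: $62.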